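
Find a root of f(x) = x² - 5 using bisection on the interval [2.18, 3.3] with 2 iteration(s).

f(x) = x² - 5
Initial interval: [2.18, 3.3]

Iteration 1:
  c_1 = (2.180000 + 3.300000)/2 = 2.740000
  f(c_1) = f(2.740000) = 2.507600
  f(a) × f(c) < 0, new interval: [2.180000, 2.740000]
Iteration 2:
  c_2 = (2.180000 + 2.740000)/2 = 2.460000
  f(c_2) = f(2.460000) = 1.051600
  f(a) × f(c) < 0, new interval: [2.180000, 2.460000]

After 2 iteration(s), the approximation is c_2 = 2.460000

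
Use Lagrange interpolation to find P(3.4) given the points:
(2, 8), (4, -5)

Lagrange interpolation formula:
P(x) = Σ yᵢ × Lᵢ(x)
where Lᵢ(x) = Π_{j≠i} (x - xⱼ)/(xᵢ - xⱼ)

L_0(3.4) = (3.4 - 4)/(2 - 4) = 0.300000
L_1(3.4) = (3.4 - 2)/(4 - 2) = 0.700000

P(3.4) = 8×L_0(3.4) + (-5)×L_1(3.4)
P(3.4) = -1.100000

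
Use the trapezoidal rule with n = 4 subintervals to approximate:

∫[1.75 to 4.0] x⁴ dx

f(x) = x⁴
a = 1.75, b = 4.0, n = 4
h = (b - a)/n = 0.562500

Trapezoidal rule: (h/2)[f(x₀) + 2f(x₁) + 2f(x₂) + ... + f(xₙ)]

x_0 = 1.7500, f(x_0) = 9.378906, coefficient = 1
x_1 = 2.3125, f(x_1) = 28.597427, coefficient = 2
x_2 = 2.8750, f(x_2) = 68.320557, coefficient = 2
x_3 = 3.4375, f(x_3) = 139.627457, coefficient = 2
x_4 = 4.0000, f(x_4) = 256.000000, coefficient = 1

I ≈ (0.562500/2) × 738.469788 = 207.694628
Exact value: 201.517383
Error: 6.177245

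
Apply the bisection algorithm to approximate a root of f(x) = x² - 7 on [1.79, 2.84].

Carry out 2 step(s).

f(x) = x² - 7
Initial interval: [1.79, 2.84]

Iteration 1:
  c_1 = (1.790000 + 2.840000)/2 = 2.315000
  f(c_1) = f(2.315000) = -1.640775
  f(a) × f(c) ≥ 0, new interval: [2.315000, 2.840000]
Iteration 2:
  c_2 = (2.315000 + 2.840000)/2 = 2.577500
  f(c_2) = f(2.577500) = -0.356494
  f(a) × f(c) ≥ 0, new interval: [2.577500, 2.840000]

After 2 iteration(s), the approximation is c_2 = 2.577500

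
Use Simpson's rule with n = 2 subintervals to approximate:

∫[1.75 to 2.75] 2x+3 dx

f(x) = 2x+3
a = 1.75, b = 2.75, n = 2
h = (b - a)/n = 0.500000

Simpson's rule: (h/3)[f(x₀) + 4f(x₁) + 2f(x₂) + ... + f(xₙ)]

x_0 = 1.7500, f(x_0) = 6.500000, coefficient = 1
x_1 = 2.2500, f(x_1) = 7.500000, coefficient = 4
x_2 = 2.7500, f(x_2) = 8.500000, coefficient = 1

I ≈ (0.500000/3) × 45.000000 = 7.500000
Exact value: 7.500000
Error: 0.000000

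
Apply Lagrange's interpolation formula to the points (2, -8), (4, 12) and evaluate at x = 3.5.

Lagrange interpolation formula:
P(x) = Σ yᵢ × Lᵢ(x)
where Lᵢ(x) = Π_{j≠i} (x - xⱼ)/(xᵢ - xⱼ)

L_0(3.5) = (3.5 - 4)/(2 - 4) = 0.250000
L_1(3.5) = (3.5 - 2)/(4 - 2) = 0.750000

P(3.5) = (-8)×L_0(3.5) + 12×L_1(3.5)
P(3.5) = 7.000000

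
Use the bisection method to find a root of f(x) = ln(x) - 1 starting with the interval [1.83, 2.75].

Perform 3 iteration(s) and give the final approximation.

f(x) = ln(x) - 1
Initial interval: [1.83, 2.75]

Iteration 1:
  c_1 = (1.830000 + 2.750000)/2 = 2.290000
  f(c_1) = f(2.290000) = -0.171448
  f(a) × f(c) ≥ 0, new interval: [2.290000, 2.750000]
Iteration 2:
  c_2 = (2.290000 + 2.750000)/2 = 2.520000
  f(c_2) = f(2.520000) = -0.075741
  f(a) × f(c) ≥ 0, new interval: [2.520000, 2.750000]
Iteration 3:
  c_3 = (2.520000 + 2.750000)/2 = 2.635000
  f(c_3) = f(2.635000) = -0.031117
  f(a) × f(c) ≥ 0, new interval: [2.635000, 2.750000]

After 3 iteration(s), the approximation is c_3 = 2.635000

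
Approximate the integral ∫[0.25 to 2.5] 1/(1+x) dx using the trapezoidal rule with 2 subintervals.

f(x) = 1/(1+x)
a = 0.25, b = 2.5, n = 2
h = (b - a)/n = 1.125000

Trapezoidal rule: (h/2)[f(x₀) + 2f(x₁) + 2f(x₂) + ... + f(xₙ)]

x_0 = 0.2500, f(x_0) = 0.800000, coefficient = 1
x_1 = 1.3750, f(x_1) = 0.421053, coefficient = 2
x_2 = 2.5000, f(x_2) = 0.285714, coefficient = 1

I ≈ (1.125000/2) × 1.927820 = 1.084398
Exact value: 1.029619
Error: 0.054779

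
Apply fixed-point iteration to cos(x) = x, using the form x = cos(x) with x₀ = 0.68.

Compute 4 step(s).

Equation: cos(x) = x
Fixed-point form: x = cos(x)
x₀ = 0.68

x_1 = g(0.680000) = 0.777573
x_2 = g(0.777573) = 0.712618
x_3 = g(0.712618) = 0.756652
x_4 = g(0.756652) = 0.727138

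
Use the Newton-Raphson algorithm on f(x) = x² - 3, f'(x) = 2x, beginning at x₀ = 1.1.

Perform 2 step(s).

f(x) = x² - 3
f'(x) = 2x
x₀ = 1.1

Newton-Raphson formula: x_{n+1} = x_n - f(x_n)/f'(x_n)

Iteration 1:
  f(1.100000) = -1.790000
  f'(1.100000) = 2.200000
  x_1 = 1.100000 - (-1.790000)/2.200000 = 1.913636
Iteration 2:
  f(1.913636) = 0.662004
  f'(1.913636) = 3.827273
  x_2 = 1.913636 - 0.662004/3.827273 = 1.740666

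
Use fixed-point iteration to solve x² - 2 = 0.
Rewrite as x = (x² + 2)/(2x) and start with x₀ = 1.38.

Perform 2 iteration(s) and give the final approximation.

Equation: x² - 2 = 0
Fixed-point form: x = (x² + 2)/(2x)
x₀ = 1.38

x_1 = g(1.380000) = 1.414638
x_2 = g(1.414638) = 1.414214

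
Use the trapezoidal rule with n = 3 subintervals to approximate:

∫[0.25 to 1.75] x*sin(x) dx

f(x) = x*sin(x)
a = 0.25, b = 1.75, n = 3
h = (b - a)/n = 0.500000

Trapezoidal rule: (h/2)[f(x₀) + 2f(x₁) + 2f(x₂) + ... + f(xₙ)]

x_0 = 0.2500, f(x_0) = 0.061851, coefficient = 1
x_1 = 0.7500, f(x_1) = 0.511229, coefficient = 2
x_2 = 1.2500, f(x_2) = 1.186231, coefficient = 2
x_3 = 1.7500, f(x_3) = 1.721975, coefficient = 1

I ≈ (0.500000/2) × 5.178746 = 1.294687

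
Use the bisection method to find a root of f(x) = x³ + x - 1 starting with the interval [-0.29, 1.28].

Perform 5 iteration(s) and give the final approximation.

f(x) = x³ + x - 1
Initial interval: [-0.29, 1.28]

Iteration 1:
  c_1 = (-0.290000 + 1.280000)/2 = 0.495000
  f(c_1) = f(0.495000) = -0.383713
  f(a) × f(c) ≥ 0, new interval: [0.495000, 1.280000]
Iteration 2:
  c_2 = (0.495000 + 1.280000)/2 = 0.887500
  f(c_2) = f(0.887500) = 0.586545
  f(a) × f(c) < 0, new interval: [0.495000, 0.887500]
Iteration 3:
  c_3 = (0.495000 + 0.887500)/2 = 0.691250
  f(c_3) = f(0.691250) = 0.021548
  f(a) × f(c) < 0, new interval: [0.495000, 0.691250]
Iteration 4:
  c_4 = (0.495000 + 0.691250)/2 = 0.593125
  f(c_4) = f(0.593125) = -0.198215
  f(a) × f(c) ≥ 0, new interval: [0.593125, 0.691250]
Iteration 5:
  c_5 = (0.593125 + 0.691250)/2 = 0.642187
  f(c_5) = f(0.642187) = -0.092971
  f(a) × f(c) ≥ 0, new interval: [0.642187, 0.691250]

After 5 iteration(s), the approximation is c_5 = 0.642187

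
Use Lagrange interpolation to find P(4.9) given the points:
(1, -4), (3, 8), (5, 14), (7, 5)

Lagrange interpolation formula:
P(x) = Σ yᵢ × Lᵢ(x)
where Lᵢ(x) = Π_{j≠i} (x - xⱼ)/(xᵢ - xⱼ)

L_0(4.9) = (4.9 - 3)/(1 - 3) × (4.9 - 5)/(1 - 5) × (4.9 - 7)/(1 - 7) = -0.008312
L_1(4.9) = (4.9 - 1)/(3 - 1) × (4.9 - 5)/(3 - 5) × (4.9 - 7)/(3 - 7) = 0.051187
L_2(4.9) = (4.9 - 1)/(5 - 1) × (4.9 - 3)/(5 - 3) × (4.9 - 7)/(5 - 7) = 0.972563
L_3(4.9) = (4.9 - 1)/(7 - 1) × (4.9 - 3)/(7 - 3) × (4.9 - 5)/(7 - 5) = -0.015437

P(4.9) = (-4)×L_0(4.9) + 8×L_1(4.9) + 14×L_2(4.9) + 5×L_3(4.9)
P(4.9) = 13.981438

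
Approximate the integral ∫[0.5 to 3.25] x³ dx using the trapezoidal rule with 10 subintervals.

f(x) = x³
a = 0.5, b = 3.25, n = 10
h = (b - a)/n = 0.275000

Trapezoidal rule: (h/2)[f(x₀) + 2f(x₁) + 2f(x₂) + ... + f(xₙ)]

x_0 = 0.5000, f(x_0) = 0.125000, coefficient = 1
x_1 = 0.7750, f(x_1) = 0.465484, coefficient = 2
x_2 = 1.0500, f(x_2) = 1.157625, coefficient = 2
x_3 = 1.3250, f(x_3) = 2.326203, coefficient = 2
x_4 = 1.6000, f(x_4) = 4.096000, coefficient = 2
x_5 = 1.8750, f(x_5) = 6.591797, coefficient = 2
x_6 = 2.1500, f(x_6) = 9.938375, coefficient = 2
x_7 = 2.4250, f(x_7) = 14.260516, coefficient = 2
x_8 = 2.7000, f(x_8) = 19.683000, coefficient = 2
x_9 = 2.9750, f(x_9) = 26.330609, coefficient = 2
x_10 = 3.2500, f(x_10) = 34.328125, coefficient = 1

I ≈ (0.275000/2) × 204.152344 = 28.070947
Exact value: 27.875977
Error: 0.194971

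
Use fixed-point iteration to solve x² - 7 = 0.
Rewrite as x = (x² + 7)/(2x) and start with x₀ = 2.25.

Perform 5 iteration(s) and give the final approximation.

Equation: x² - 7 = 0
Fixed-point form: x = (x² + 7)/(2x)
x₀ = 2.25

x_1 = g(2.250000) = 2.680556
x_2 = g(2.680556) = 2.645977
x_3 = g(2.645977) = 2.645751
x_4 = g(2.645751) = 2.645751
x_5 = g(2.645751) = 2.645751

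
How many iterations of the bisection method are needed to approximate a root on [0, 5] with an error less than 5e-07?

We need (b-a)/2^n ≤ 5e-07
(5 - 0)/2^n ≤ 5e-07
5/2^n ≤ 5e-07
2^n ≥ 10000000
n ≥ log₂(10000000) = 23.25
n ≥ 24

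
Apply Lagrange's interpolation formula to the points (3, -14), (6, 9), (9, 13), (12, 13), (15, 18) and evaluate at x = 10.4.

Lagrange interpolation formula:
P(x) = Σ yᵢ × Lᵢ(x)
where Lᵢ(x) = Π_{j≠i} (x - xⱼ)/(xᵢ - xⱼ)

L_0(10.4) = (10.4 - 6)/(3 - 6) × (10.4 - 9)/(3 - 9) × (10.4 - 12)/(3 - 12) × (10.4 - 15)/(3 - 15) = 0.023322
L_1(10.4) = (10.4 - 3)/(6 - 3) × (10.4 - 9)/(6 - 9) × (10.4 - 12)/(6 - 12) × (10.4 - 15)/(6 - 15) = -0.156892
L_2(10.4) = (10.4 - 3)/(9 - 3) × (10.4 - 6)/(9 - 6) × (10.4 - 12)/(9 - 12) × (10.4 - 15)/(9 - 15) = 0.739635
L_3(10.4) = (10.4 - 3)/(12 - 3) × (10.4 - 6)/(12 - 6) × (10.4 - 9)/(12 - 9) × (10.4 - 15)/(12 - 15) = 0.431453
L_4(10.4) = (10.4 - 3)/(15 - 3) × (10.4 - 6)/(15 - 6) × (10.4 - 9)/(15 - 9) × (10.4 - 12)/(15 - 12) = -0.037518

P(10.4) = (-14)×L_0(10.4) + 9×L_1(10.4) + 13×L_2(10.4) + 13×L_3(10.4) + 18×L_4(10.4)
P(10.4) = 12.810291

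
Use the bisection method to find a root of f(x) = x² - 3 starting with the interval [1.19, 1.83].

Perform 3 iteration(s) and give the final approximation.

f(x) = x² - 3
Initial interval: [1.19, 1.83]

Iteration 1:
  c_1 = (1.190000 + 1.830000)/2 = 1.510000
  f(c_1) = f(1.510000) = -0.719900
  f(a) × f(c) ≥ 0, new interval: [1.510000, 1.830000]
Iteration 2:
  c_2 = (1.510000 + 1.830000)/2 = 1.670000
  f(c_2) = f(1.670000) = -0.211100
  f(a) × f(c) ≥ 0, new interval: [1.670000, 1.830000]
Iteration 3:
  c_3 = (1.670000 + 1.830000)/2 = 1.750000
  f(c_3) = f(1.750000) = 0.062500
  f(a) × f(c) < 0, new interval: [1.670000, 1.750000]

After 3 iteration(s), the approximation is c_3 = 1.750000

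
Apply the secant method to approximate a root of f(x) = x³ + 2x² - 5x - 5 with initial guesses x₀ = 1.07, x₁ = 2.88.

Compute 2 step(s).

f(x) = x³ + 2x² - 5x - 5
x₀ = 1.07, x₁ = 2.88

Secant formula: x_{n+1} = x_n - f(x_n)(x_n - x_{n-1})/(f(x_n) - f(x_{n-1}))

Iteration 1:
  f(1.070000) = -6.835157
  f(2.880000) = 21.076672
  x_2 = 2.880000 - 21.076672×(2.880000 - 1.070000)/(21.076672 - (-6.835157))
       = 1.513240
Iteration 2:
  f(2.880000) = 21.076672
  f(1.513240) = -4.521250
  x_3 = 1.513240 - (-4.521250)×(1.513240 - 2.880000)/(-4.521250 - 21.076672)
       = 1.754645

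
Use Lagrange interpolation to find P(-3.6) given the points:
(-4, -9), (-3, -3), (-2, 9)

Lagrange interpolation formula:
P(x) = Σ yᵢ × Lᵢ(x)
where Lᵢ(x) = Π_{j≠i} (x - xⱼ)/(xᵢ - xⱼ)

L_0(-3.6) = (-3.6 - (-3))/(-4 - (-3)) × (-3.6 - (-2))/(-4 - (-2)) = 0.480000
L_1(-3.6) = (-3.6 - (-4))/(-3 - (-4)) × (-3.6 - (-2))/(-3 - (-2)) = 0.640000
L_2(-3.6) = (-3.6 - (-4))/(-2 - (-4)) × (-3.6 - (-3))/(-2 - (-3)) = -0.120000

P(-3.6) = (-9)×L_0(-3.6) + (-3)×L_1(-3.6) + 9×L_2(-3.6)
P(-3.6) = -7.320000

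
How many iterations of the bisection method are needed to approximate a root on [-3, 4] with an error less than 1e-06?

We need (b-a)/2^n ≤ 1e-06
(4 - (-3))/2^n ≤ 1e-06
7/2^n ≤ 1e-06
2^n ≥ 7000000
n ≥ log₂(7000000) = 22.74
n ≥ 23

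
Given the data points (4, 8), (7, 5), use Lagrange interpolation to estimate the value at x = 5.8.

Lagrange interpolation formula:
P(x) = Σ yᵢ × Lᵢ(x)
where Lᵢ(x) = Π_{j≠i} (x - xⱼ)/(xᵢ - xⱼ)

L_0(5.8) = (5.8 - 7)/(4 - 7) = 0.400000
L_1(5.8) = (5.8 - 4)/(7 - 4) = 0.600000

P(5.8) = 8×L_0(5.8) + 5×L_1(5.8)
P(5.8) = 6.200000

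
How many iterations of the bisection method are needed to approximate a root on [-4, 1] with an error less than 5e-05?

We need (b-a)/2^n ≤ 5e-05
(1 - (-4))/2^n ≤ 5e-05
5/2^n ≤ 5e-05
2^n ≥ 100000
n ≥ log₂(100000) = 16.61
n ≥ 17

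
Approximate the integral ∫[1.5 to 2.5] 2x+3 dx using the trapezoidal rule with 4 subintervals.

f(x) = 2x+3
a = 1.5, b = 2.5, n = 4
h = (b - a)/n = 0.250000

Trapezoidal rule: (h/2)[f(x₀) + 2f(x₁) + 2f(x₂) + ... + f(xₙ)]

x_0 = 1.5000, f(x_0) = 6.000000, coefficient = 1
x_1 = 1.7500, f(x_1) = 6.500000, coefficient = 2
x_2 = 2.0000, f(x_2) = 7.000000, coefficient = 2
x_3 = 2.2500, f(x_3) = 7.500000, coefficient = 2
x_4 = 2.5000, f(x_4) = 8.000000, coefficient = 1

I ≈ (0.250000/2) × 56.000000 = 7.000000
Exact value: 7.000000
Error: 0.000000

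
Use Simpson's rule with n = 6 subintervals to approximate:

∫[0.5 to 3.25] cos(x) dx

f(x) = cos(x)
a = 0.5, b = 3.25, n = 6
h = (b - a)/n = 0.458333

Simpson's rule: (h/3)[f(x₀) + 4f(x₁) + 2f(x₂) + ... + f(xₙ)]

x_0 = 0.5000, f(x_0) = 0.877583, coefficient = 1
x_1 = 0.9583, f(x_1) = 0.574885, coefficient = 4
x_2 = 1.4167, f(x_2) = 0.153520, coefficient = 2
x_3 = 1.8750, f(x_3) = -0.299534, coefficient = 4
x_4 = 2.3333, f(x_4) = -0.690758, coefficient = 2
x_5 = 2.7917, f(x_5) = -0.939398, coefficient = 4
x_6 = 3.2500, f(x_6) = -0.994130, coefficient = 1

I ≈ (0.458333/3) × -3.847211 = -0.587768
Exact value: -0.587621
Error: 0.000148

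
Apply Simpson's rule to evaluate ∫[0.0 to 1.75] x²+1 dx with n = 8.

f(x) = x²+1
a = 0.0, b = 1.75, n = 8
h = (b - a)/n = 0.218750

Simpson's rule: (h/3)[f(x₀) + 4f(x₁) + 2f(x₂) + ... + f(xₙ)]

x_0 = 0.0000, f(x_0) = 1.000000, coefficient = 1
x_1 = 0.2188, f(x_1) = 1.047852, coefficient = 4
x_2 = 0.4375, f(x_2) = 1.191406, coefficient = 2
x_3 = 0.6562, f(x_3) = 1.430664, coefficient = 4
x_4 = 0.8750, f(x_4) = 1.765625, coefficient = 2
x_5 = 1.0938, f(x_5) = 2.196289, coefficient = 4
x_6 = 1.3125, f(x_6) = 2.722656, coefficient = 2
x_7 = 1.5312, f(x_7) = 3.344727, coefficient = 4
x_8 = 1.7500, f(x_8) = 4.062500, coefficient = 1

I ≈ (0.218750/3) × 48.500000 = 3.536458
Exact value: 3.536458
Error: 0.000000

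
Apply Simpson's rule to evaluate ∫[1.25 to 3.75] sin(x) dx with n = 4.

f(x) = sin(x)
a = 1.25, b = 3.75, n = 4
h = (b - a)/n = 0.625000

Simpson's rule: (h/3)[f(x₀) + 4f(x₁) + 2f(x₂) + ... + f(xₙ)]

x_0 = 1.2500, f(x_0) = 0.948985, coefficient = 1
x_1 = 1.8750, f(x_1) = 0.954086, coefficient = 4
x_2 = 2.5000, f(x_2) = 0.598472, coefficient = 2
x_3 = 3.1250, f(x_3) = 0.016592, coefficient = 4
x_4 = 3.7500, f(x_4) = -0.571561, coefficient = 1

I ≈ (0.625000/3) × 5.457078 = 1.136891
Exact value: 1.135882
Error: 0.001010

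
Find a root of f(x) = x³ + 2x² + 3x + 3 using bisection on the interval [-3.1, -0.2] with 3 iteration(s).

f(x) = x³ + 2x² + 3x + 3
Initial interval: [-3.1, -0.2]

Iteration 1:
  c_1 = (-3.100000 + (-0.200000))/2 = -1.650000
  f(c_1) = f(-1.650000) = -0.997125
  f(a) × f(c) ≥ 0, new interval: [-1.650000, -0.200000]
Iteration 2:
  c_2 = (-1.650000 + (-0.200000))/2 = -0.925000
  f(c_2) = f(-0.925000) = 1.144797
  f(a) × f(c) < 0, new interval: [-1.650000, -0.925000]
Iteration 3:
  c_3 = (-1.650000 + (-0.925000))/2 = -1.287500
  f(c_3) = f(-1.287500) = 0.318580
  f(a) × f(c) < 0, new interval: [-1.650000, -1.287500]

After 3 iteration(s), the approximation is c_3 = -1.287500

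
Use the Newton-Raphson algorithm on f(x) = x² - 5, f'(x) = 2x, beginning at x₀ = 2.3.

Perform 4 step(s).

f(x) = x² - 5
f'(x) = 2x
x₀ = 2.3

Newton-Raphson formula: x_{n+1} = x_n - f(x_n)/f'(x_n)

Iteration 1:
  f(2.300000) = 0.290000
  f'(2.300000) = 4.600000
  x_1 = 2.300000 - 0.290000/4.600000 = 2.236957
Iteration 2:
  f(2.236957) = 0.003974
  f'(2.236957) = 4.473913
  x_2 = 2.236957 - 0.003974/4.473913 = 2.236068
Iteration 3:
  f(2.236068) = 0.000001
  f'(2.236068) = 4.472136
  x_3 = 2.236068 - 0.000001/4.472136 = 2.236068
Iteration 4:
  f(2.236068) = 0.000000
  f'(2.236068) = 4.472136
  x_4 = 2.236068 - 0.000000/4.472136 = 2.236068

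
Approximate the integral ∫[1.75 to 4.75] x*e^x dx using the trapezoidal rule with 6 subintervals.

f(x) = x*e^x
a = 1.75, b = 4.75, n = 6
h = (b - a)/n = 0.500000

Trapezoidal rule: (h/2)[f(x₀) + 2f(x₁) + 2f(x₂) + ... + f(xₙ)]

x_0 = 1.7500, f(x_0) = 10.070555, coefficient = 1
x_1 = 2.2500, f(x_1) = 21.347406, coefficient = 2
x_2 = 2.7500, f(x_2) = 43.017238, coefficient = 2
x_3 = 3.2500, f(x_3) = 83.818605, coefficient = 2
x_4 = 3.7500, f(x_4) = 159.454058, coefficient = 2
x_5 = 4.2500, f(x_5) = 297.948002, coefficient = 2
x_6 = 4.7500, f(x_6) = 549.025352, coefficient = 1

I ≈ (0.500000/2) × 1770.266522 = 442.566631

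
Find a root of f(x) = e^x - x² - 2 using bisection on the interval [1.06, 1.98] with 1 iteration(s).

f(x) = e^x - x² - 2
Initial interval: [1.06, 1.98]

Iteration 1:
  c_1 = (1.060000 + 1.980000)/2 = 1.520000
  f(c_1) = f(1.520000) = 0.261825
  f(a) × f(c) < 0, new interval: [1.060000, 1.520000]

After 1 iteration(s), the approximation is c_1 = 1.520000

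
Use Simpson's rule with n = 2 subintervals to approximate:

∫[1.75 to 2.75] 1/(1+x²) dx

f(x) = 1/(1+x²)
a = 1.75, b = 2.75, n = 2
h = (b - a)/n = 0.500000

Simpson's rule: (h/3)[f(x₀) + 4f(x₁) + 2f(x₂) + ... + f(xₙ)]

x_0 = 1.7500, f(x_0) = 0.246154, coefficient = 1
x_1 = 2.2500, f(x_1) = 0.164948, coefficient = 4
x_2 = 2.7500, f(x_2) = 0.116788, coefficient = 1

I ≈ (0.500000/3) × 1.022736 = 0.170456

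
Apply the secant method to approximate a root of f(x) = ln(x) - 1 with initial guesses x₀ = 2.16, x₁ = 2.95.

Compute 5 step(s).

f(x) = ln(x) - 1
x₀ = 2.16, x₁ = 2.95

Secant formula: x_{n+1} = x_n - f(x_n)(x_n - x_{n-1})/(f(x_n) - f(x_{n-1}))

Iteration 1:
  f(2.160000) = -0.229892
  f(2.950000) = 0.081805
  x_2 = 2.950000 - 0.081805×(2.950000 - 2.160000)/(0.081805 - (-0.229892))
       = 2.742664
Iteration 2:
  f(2.950000) = 0.081805
  f(2.742664) = 0.008930
  x_3 = 2.742664 - 0.008930×(2.742664 - 2.950000)/(0.008930 - 0.081805)
       = 2.717258
Iteration 3:
  f(2.742664) = 0.008930
  f(2.717258) = -0.000377
  x_4 = 2.717258 - (-0.000377)×(2.717258 - 2.742664)/(-0.000377 - 0.008930)
       = 2.718286
Iteration 4:
  f(2.717258) = -0.000377
  f(2.718286) = 0.000002
  x_5 = 2.718286 - 0.000002×(2.718286 - 2.717258)/(0.000002 - (-0.000377))
       = 2.718282
Iteration 5:
  f(2.718286) = 0.000002
  f(2.718282) = 0.000000
  x_6 = 2.718282 - 0.000000×(2.718282 - 2.718286)/(0.000000 - 0.000002)
       = 2.718282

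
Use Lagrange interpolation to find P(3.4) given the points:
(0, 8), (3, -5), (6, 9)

Lagrange interpolation formula:
P(x) = Σ yᵢ × Lᵢ(x)
where Lᵢ(x) = Π_{j≠i} (x - xⱼ)/(xᵢ - xⱼ)

L_0(3.4) = (3.4 - 3)/(0 - 3) × (3.4 - 6)/(0 - 6) = -0.057778
L_1(3.4) = (3.4 - 0)/(3 - 0) × (3.4 - 6)/(3 - 6) = 0.982222
L_2(3.4) = (3.4 - 0)/(6 - 0) × (3.4 - 3)/(6 - 3) = 0.075556

P(3.4) = 8×L_0(3.4) + (-5)×L_1(3.4) + 9×L_2(3.4)
P(3.4) = -4.693333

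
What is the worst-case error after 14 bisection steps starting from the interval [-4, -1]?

Bisection error bound: |error| ≤ (b-a)/2^n
|error| ≤ (-1 - (-4))/2^14 = 3/2^14
|error| ≤ 0.0001831055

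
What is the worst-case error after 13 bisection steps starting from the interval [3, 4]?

Bisection error bound: |error| ≤ (b-a)/2^n
|error| ≤ (4 - 3)/2^13 = 1/2^13
|error| ≤ 0.0001220703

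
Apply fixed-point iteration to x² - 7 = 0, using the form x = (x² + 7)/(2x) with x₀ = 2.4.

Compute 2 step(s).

Equation: x² - 7 = 0
Fixed-point form: x = (x² + 7)/(2x)
x₀ = 2.4

x_1 = g(2.400000) = 2.658333
x_2 = g(2.658333) = 2.645781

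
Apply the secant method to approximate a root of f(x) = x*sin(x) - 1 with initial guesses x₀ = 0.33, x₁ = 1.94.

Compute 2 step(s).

f(x) = x*sin(x) - 1
x₀ = 0.33, x₁ = 1.94

Secant formula: x_{n+1} = x_n - f(x_n)(x_n - x_{n-1})/(f(x_n) - f(x_{n-1}))

Iteration 1:
  f(0.330000) = -0.893066
  f(1.940000) = 0.809273
  x_2 = 1.940000 - 0.809273×(1.940000 - 0.330000)/(0.809273 - (-0.893066))
       = 1.174624
Iteration 2:
  f(1.940000) = 0.809273
  f(1.174624) = 0.083643
  x_3 = 1.174624 - 0.083643×(1.174624 - 1.940000)/(0.083643 - 0.809273)
       = 1.086399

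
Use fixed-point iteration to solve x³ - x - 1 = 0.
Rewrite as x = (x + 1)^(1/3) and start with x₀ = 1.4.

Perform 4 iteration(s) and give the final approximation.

Equation: x³ - x - 1 = 0
Fixed-point form: x = (x + 1)^(1/3)
x₀ = 1.4

x_1 = g(1.400000) = 1.338866
x_2 = g(1.338866) = 1.327400
x_3 = g(1.327400) = 1.325227
x_4 = g(1.325227) = 1.324815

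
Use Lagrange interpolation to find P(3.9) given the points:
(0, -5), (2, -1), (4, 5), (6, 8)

Lagrange interpolation formula:
P(x) = Σ yᵢ × Lᵢ(x)
where Lᵢ(x) = Π_{j≠i} (x - xⱼ)/(xᵢ - xⱼ)

L_0(3.9) = (3.9 - 2)/(0 - 2) × (3.9 - 4)/(0 - 4) × (3.9 - 6)/(0 - 6) = -0.008313
L_1(3.9) = (3.9 - 0)/(2 - 0) × (3.9 - 4)/(2 - 4) × (3.9 - 6)/(2 - 6) = 0.051188
L_2(3.9) = (3.9 - 0)/(4 - 0) × (3.9 - 2)/(4 - 2) × (3.9 - 6)/(4 - 6) = 0.972562
L_3(3.9) = (3.9 - 0)/(6 - 0) × (3.9 - 2)/(6 - 2) × (3.9 - 4)/(6 - 4) = -0.015438

P(3.9) = (-5)×L_0(3.9) + (-1)×L_1(3.9) + 5×L_2(3.9) + 8×L_3(3.9)
P(3.9) = 4.729688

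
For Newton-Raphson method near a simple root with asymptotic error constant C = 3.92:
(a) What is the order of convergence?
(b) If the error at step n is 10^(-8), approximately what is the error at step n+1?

(a) Newton-Raphson has quadratic (order 2) convergence near simple roots.
    This means |e_{n+1}| ≈ C|e_n|².

(b) With |e_n| = 10^(-8) and C = 3.92:
    |e_{n+1}| ≈ 3.92 × (10^(-8))² = 3.92 × 10^(-16)

(a) 2 (quadratic); (b) |e_{n+1}| ≈ 3.920e-16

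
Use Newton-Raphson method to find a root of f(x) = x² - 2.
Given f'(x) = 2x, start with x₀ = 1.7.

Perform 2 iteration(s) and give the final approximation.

f(x) = x² - 2
f'(x) = 2x
x₀ = 1.7

Newton-Raphson formula: x_{n+1} = x_n - f(x_n)/f'(x_n)

Iteration 1:
  f(1.700000) = 0.890000
  f'(1.700000) = 3.400000
  x_1 = 1.700000 - 0.890000/3.400000 = 1.438235
Iteration 2:
  f(1.438235) = 0.068521
  f'(1.438235) = 2.876471
  x_2 = 1.438235 - 0.068521/2.876471 = 1.414414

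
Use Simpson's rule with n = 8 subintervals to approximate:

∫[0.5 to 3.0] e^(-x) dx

f(x) = e^(-x)
a = 0.5, b = 3.0, n = 8
h = (b - a)/n = 0.312500

Simpson's rule: (h/3)[f(x₀) + 4f(x₁) + 2f(x₂) + ... + f(xₙ)]

x_0 = 0.5000, f(x_0) = 0.606531, coefficient = 1
x_1 = 0.8125, f(x_1) = 0.443747, coefficient = 4
x_2 = 1.1250, f(x_2) = 0.324652, coefficient = 2
x_3 = 1.4375, f(x_3) = 0.237521, coefficient = 4
x_4 = 1.7500, f(x_4) = 0.173774, coefficient = 2
x_5 = 2.0625, f(x_5) = 0.127136, coefficient = 4
x_6 = 2.3750, f(x_6) = 0.093014, coefficient = 2
x_7 = 2.6875, f(x_7) = 0.068051, coefficient = 4
x_8 = 3.0000, f(x_8) = 0.049787, coefficient = 1

I ≈ (0.312500/3) × 5.345018 = 0.556773
Exact value: 0.556744
Error: 0.000029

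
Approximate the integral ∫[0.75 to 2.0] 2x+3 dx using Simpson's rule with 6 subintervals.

f(x) = 2x+3
a = 0.75, b = 2.0, n = 6
h = (b - a)/n = 0.208333

Simpson's rule: (h/3)[f(x₀) + 4f(x₁) + 2f(x₂) + ... + f(xₙ)]

x_0 = 0.7500, f(x_0) = 4.500000, coefficient = 1
x_1 = 0.9583, f(x_1) = 4.916667, coefficient = 4
x_2 = 1.1667, f(x_2) = 5.333333, coefficient = 2
x_3 = 1.3750, f(x_3) = 5.750000, coefficient = 4
x_4 = 1.5833, f(x_4) = 6.166667, coefficient = 2
x_5 = 1.7917, f(x_5) = 6.583333, coefficient = 4
x_6 = 2.0000, f(x_6) = 7.000000, coefficient = 1

I ≈ (0.208333/3) × 103.500000 = 7.187500
Exact value: 7.187500
Error: 0.000000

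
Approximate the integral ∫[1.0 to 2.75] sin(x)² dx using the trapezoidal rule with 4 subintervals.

f(x) = sin(x)²
a = 1.0, b = 2.75, n = 4
h = (b - a)/n = 0.437500

Trapezoidal rule: (h/2)[f(x₀) + 2f(x₁) + 2f(x₂) + ... + f(xₙ)]

x_0 = 1.0000, f(x_0) = 0.708073, coefficient = 1
x_1 = 1.4375, f(x_1) = 0.982337, coefficient = 2
x_2 = 1.8750, f(x_2) = 0.910280, coefficient = 2
x_3 = 2.3125, f(x_3) = 0.543639, coefficient = 2
x_4 = 2.7500, f(x_4) = 0.145665, coefficient = 1

I ≈ (0.437500/2) × 5.726250 = 1.252617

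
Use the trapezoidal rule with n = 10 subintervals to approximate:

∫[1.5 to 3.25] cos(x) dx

f(x) = cos(x)
a = 1.5, b = 3.25, n = 10
h = (b - a)/n = 0.175000

Trapezoidal rule: (h/2)[f(x₀) + 2f(x₁) + 2f(x₂) + ... + f(xₙ)]

x_0 = 1.5000, f(x_0) = 0.070737, coefficient = 1
x_1 = 1.6750, f(x_1) = -0.104015, coefficient = 2
x_2 = 1.8500, f(x_2) = -0.275590, coefficient = 2
x_3 = 2.0250, f(x_3) = -0.438747, coefficient = 2
x_4 = 2.2000, f(x_4) = -0.588501, coefficient = 2
x_5 = 2.3750, f(x_5) = -0.720278, coefficient = 2
x_6 = 2.5500, f(x_6) = -0.830054, coefficient = 2
x_7 = 2.7250, f(x_7) = -0.914473, coefficient = 2
x_8 = 2.9000, f(x_8) = -0.970958, coefficient = 2
x_9 = 3.0750, f(x_9) = -0.997784, coefficient = 2
x_10 = 3.2500, f(x_10) = -0.994130, coefficient = 1

I ≈ (0.175000/2) × -12.604193 = -1.102867
Exact value: -1.105690
Error: 0.002823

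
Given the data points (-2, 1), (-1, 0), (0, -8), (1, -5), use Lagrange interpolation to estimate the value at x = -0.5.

Lagrange interpolation formula:
P(x) = Σ yᵢ × Lᵢ(x)
where Lᵢ(x) = Π_{j≠i} (x - xⱼ)/(xᵢ - xⱼ)

L_0(-0.5) = (-0.5 - (-1))/(-2 - (-1)) × (-0.5 - 0)/(-2 - 0) × (-0.5 - 1)/(-2 - 1) = -0.062500
L_1(-0.5) = (-0.5 - (-2))/(-1 - (-2)) × (-0.5 - 0)/(-1 - 0) × (-0.5 - 1)/(-1 - 1) = 0.562500
L_2(-0.5) = (-0.5 - (-2))/(0 - (-2)) × (-0.5 - (-1))/(0 - (-1)) × (-0.5 - 1)/(0 - 1) = 0.562500
L_3(-0.5) = (-0.5 - (-2))/(1 - (-2)) × (-0.5 - (-1))/(1 - (-1)) × (-0.5 - 0)/(1 - 0) = -0.062500

P(-0.5) = 1×L_0(-0.5) + 0×L_1(-0.5) + (-8)×L_2(-0.5) + (-5)×L_3(-0.5)
P(-0.5) = -4.250000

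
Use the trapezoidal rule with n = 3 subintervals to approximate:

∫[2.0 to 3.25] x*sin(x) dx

f(x) = x*sin(x)
a = 2.0, b = 3.25, n = 3
h = (b - a)/n = 0.416667

Trapezoidal rule: (h/2)[f(x₀) + 2f(x₁) + 2f(x₂) + ... + f(xₙ)]

x_0 = 2.0000, f(x_0) = 1.818595, coefficient = 1
x_1 = 2.4167, f(x_1) = 1.602443, coefficient = 2
x_2 = 2.8333, f(x_2) = 0.859635, coefficient = 2
x_3 = 3.2500, f(x_3) = -0.351634, coefficient = 1

I ≈ (0.416667/2) × 6.391117 = 1.331483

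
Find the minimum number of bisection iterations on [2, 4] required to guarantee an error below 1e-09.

We need (b-a)/2^n ≤ 1e-09
(4 - 2)/2^n ≤ 1e-09
2/2^n ≤ 1e-09
2^n ≥ 2000000000
n ≥ log₂(2000000000) = 30.90
n ≥ 31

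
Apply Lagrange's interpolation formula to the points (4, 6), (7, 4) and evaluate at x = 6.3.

Lagrange interpolation formula:
P(x) = Σ yᵢ × Lᵢ(x)
where Lᵢ(x) = Π_{j≠i} (x - xⱼ)/(xᵢ - xⱼ)

L_0(6.3) = (6.3 - 7)/(4 - 7) = 0.233333
L_1(6.3) = (6.3 - 4)/(7 - 4) = 0.766667

P(6.3) = 6×L_0(6.3) + 4×L_1(6.3)
P(6.3) = 4.466667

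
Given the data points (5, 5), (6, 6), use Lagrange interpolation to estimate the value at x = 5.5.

Lagrange interpolation formula:
P(x) = Σ yᵢ × Lᵢ(x)
where Lᵢ(x) = Π_{j≠i} (x - xⱼ)/(xᵢ - xⱼ)

L_0(5.5) = (5.5 - 6)/(5 - 6) = 0.500000
L_1(5.5) = (5.5 - 5)/(6 - 5) = 0.500000

P(5.5) = 5×L_0(5.5) + 6×L_1(5.5)
P(5.5) = 5.500000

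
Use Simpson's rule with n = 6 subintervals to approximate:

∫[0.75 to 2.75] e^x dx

f(x) = e^x
a = 0.75, b = 2.75, n = 6
h = (b - a)/n = 0.333333

Simpson's rule: (h/3)[f(x₀) + 4f(x₁) + 2f(x₂) + ... + f(xₙ)]

x_0 = 0.7500, f(x_0) = 2.117000, coefficient = 1
x_1 = 1.0833, f(x_1) = 2.954512, coefficient = 4
x_2 = 1.4167, f(x_2) = 4.123353, coefficient = 2
x_3 = 1.7500, f(x_3) = 5.754603, coefficient = 4
x_4 = 2.0833, f(x_4) = 8.031195, coefficient = 2
x_5 = 2.4167, f(x_5) = 11.208436, coefficient = 4
x_6 = 2.7500, f(x_6) = 15.642632, coefficient = 1

I ≈ (0.333333/3) × 121.738927 = 13.526547
Exact value: 13.525632
Error: 0.000916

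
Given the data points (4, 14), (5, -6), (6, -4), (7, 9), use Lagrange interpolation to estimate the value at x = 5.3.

Lagrange interpolation formula:
P(x) = Σ yᵢ × Lᵢ(x)
where Lᵢ(x) = Π_{j≠i} (x - xⱼ)/(xᵢ - xⱼ)

L_0(5.3) = (5.3 - 5)/(4 - 5) × (5.3 - 6)/(4 - 6) × (5.3 - 7)/(4 - 7) = -0.059500
L_1(5.3) = (5.3 - 4)/(5 - 4) × (5.3 - 6)/(5 - 6) × (5.3 - 7)/(5 - 7) = 0.773500
L_2(5.3) = (5.3 - 4)/(6 - 4) × (5.3 - 5)/(6 - 5) × (5.3 - 7)/(6 - 7) = 0.331500
L_3(5.3) = (5.3 - 4)/(7 - 4) × (5.3 - 5)/(7 - 5) × (5.3 - 6)/(7 - 6) = -0.045500

P(5.3) = 14×L_0(5.3) + (-6)×L_1(5.3) + (-4)×L_2(5.3) + 9×L_3(5.3)
P(5.3) = -7.209500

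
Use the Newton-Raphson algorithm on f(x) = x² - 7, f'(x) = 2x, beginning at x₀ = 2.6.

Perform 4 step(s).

f(x) = x² - 7
f'(x) = 2x
x₀ = 2.6

Newton-Raphson formula: x_{n+1} = x_n - f(x_n)/f'(x_n)

Iteration 1:
  f(2.600000) = -0.240000
  f'(2.600000) = 5.200000
  x_1 = 2.600000 - (-0.240000)/5.200000 = 2.646154
Iteration 2:
  f(2.646154) = 0.002130
  f'(2.646154) = 5.292308
  x_2 = 2.646154 - 0.002130/5.292308 = 2.645751
Iteration 3:
  f(2.645751) = 0.000000
  f'(2.645751) = 5.291503
  x_3 = 2.645751 - 0.000000/5.291503 = 2.645751
Iteration 4:
  f(2.645751) = 0.000000
  f'(2.645751) = 5.291503
  x_4 = 2.645751 - 0.000000/5.291503 = 2.645751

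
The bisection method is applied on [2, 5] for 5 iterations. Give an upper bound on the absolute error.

Bisection error bound: |error| ≤ (b-a)/2^n
|error| ≤ (5 - 2)/2^5 = 3/2^5
|error| ≤ 0.0937500000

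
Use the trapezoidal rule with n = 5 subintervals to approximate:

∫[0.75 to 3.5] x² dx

f(x) = x²
a = 0.75, b = 3.5, n = 5
h = (b - a)/n = 0.550000

Trapezoidal rule: (h/2)[f(x₀) + 2f(x₁) + 2f(x₂) + ... + f(xₙ)]

x_0 = 0.7500, f(x_0) = 0.562500, coefficient = 1
x_1 = 1.3000, f(x_1) = 1.690000, coefficient = 2
x_2 = 1.8500, f(x_2) = 3.422500, coefficient = 2
x_3 = 2.4000, f(x_3) = 5.760000, coefficient = 2
x_4 = 2.9500, f(x_4) = 8.702500, coefficient = 2
x_5 = 3.5000, f(x_5) = 12.250000, coefficient = 1

I ≈ (0.550000/2) × 51.962500 = 14.289688
Exact value: 14.151042
Error: 0.138646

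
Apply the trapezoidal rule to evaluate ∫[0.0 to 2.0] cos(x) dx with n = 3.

f(x) = cos(x)
a = 0.0, b = 2.0, n = 3
h = (b - a)/n = 0.666667

Trapezoidal rule: (h/2)[f(x₀) + 2f(x₁) + 2f(x₂) + ... + f(xₙ)]

x_0 = 0.0000, f(x_0) = 1.000000, coefficient = 1
x_1 = 0.6667, f(x_1) = 0.785887, coefficient = 2
x_2 = 1.3333, f(x_2) = 0.235238, coefficient = 2
x_3 = 2.0000, f(x_3) = -0.416147, coefficient = 1

I ≈ (0.666667/2) × 2.626103 = 0.875368
Exact value: 0.909297
Error: 0.033930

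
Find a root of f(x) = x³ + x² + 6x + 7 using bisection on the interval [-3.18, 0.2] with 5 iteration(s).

f(x) = x³ + x² + 6x + 7
Initial interval: [-3.18, 0.2]

Iteration 1:
  c_1 = (-3.180000 + 0.200000)/2 = -1.490000
  f(c_1) = f(-1.490000) = -3.027849
  f(a) × f(c) ≥ 0, new interval: [-1.490000, 0.200000]
Iteration 2:
  c_2 = (-1.490000 + 0.200000)/2 = -0.645000
  f(c_2) = f(-0.645000) = 3.277689
  f(a) × f(c) < 0, new interval: [-1.490000, -0.645000]
Iteration 3:
  c_3 = (-1.490000 + (-0.645000))/2 = -1.067500
  f(c_3) = f(-1.067500) = 0.518080
  f(a) × f(c) < 0, new interval: [-1.490000, -1.067500]
Iteration 4:
  c_4 = (-1.490000 + (-1.067500))/2 = -1.278750
  f(c_4) = f(-1.278750) = -1.128312
  f(a) × f(c) ≥ 0, new interval: [-1.278750, -1.067500]
Iteration 5:
  c_5 = (-1.278750 + (-1.067500))/2 = -1.173125
  f(c_5) = f(-1.173125) = -0.277008
  f(a) × f(c) ≥ 0, new interval: [-1.173125, -1.067500]

After 5 iteration(s), the approximation is c_5 = -1.173125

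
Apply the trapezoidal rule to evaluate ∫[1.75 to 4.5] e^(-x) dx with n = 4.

f(x) = e^(-x)
a = 1.75, b = 4.5, n = 4
h = (b - a)/n = 0.687500

Trapezoidal rule: (h/2)[f(x₀) + 2f(x₁) + 2f(x₂) + ... + f(xₙ)]

x_0 = 1.7500, f(x_0) = 0.173774, coefficient = 1
x_1 = 2.4375, f(x_1) = 0.087379, coefficient = 2
x_2 = 3.1250, f(x_2) = 0.043937, coefficient = 2
x_3 = 3.8125, f(x_3) = 0.022093, coefficient = 2
x_4 = 4.5000, f(x_4) = 0.011109, coefficient = 1

I ≈ (0.687500/2) × 0.491701 = 0.169022
Exact value: 0.162665
Error: 0.006357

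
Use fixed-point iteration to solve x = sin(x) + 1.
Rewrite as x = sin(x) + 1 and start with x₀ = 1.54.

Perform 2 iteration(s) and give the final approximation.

Equation: x = sin(x) + 1
Fixed-point form: x = sin(x) + 1
x₀ = 1.54

x_1 = g(1.540000) = 1.999526
x_2 = g(1.999526) = 1.909495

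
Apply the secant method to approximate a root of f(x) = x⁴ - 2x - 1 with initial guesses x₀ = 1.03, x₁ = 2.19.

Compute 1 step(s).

f(x) = x⁴ - 2x - 1
x₀ = 1.03, x₁ = 2.19

Secant formula: x_{n+1} = x_n - f(x_n)(x_n - x_{n-1})/(f(x_n) - f(x_{n-1}))

Iteration 1:
  f(1.030000) = -1.934491
  f(2.190000) = 17.622575
  x_2 = 2.190000 - 17.622575×(2.190000 - 1.030000)/(17.622575 - (-1.934491))
       = 1.144742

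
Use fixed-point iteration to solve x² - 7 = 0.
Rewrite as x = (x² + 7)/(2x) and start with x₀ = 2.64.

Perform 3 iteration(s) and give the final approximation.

Equation: x² - 7 = 0
Fixed-point form: x = (x² + 7)/(2x)
x₀ = 2.64

x_1 = g(2.640000) = 2.645758
x_2 = g(2.645758) = 2.645751
x_3 = g(2.645751) = 2.645751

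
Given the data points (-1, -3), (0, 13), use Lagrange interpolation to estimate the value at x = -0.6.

Lagrange interpolation formula:
P(x) = Σ yᵢ × Lᵢ(x)
where Lᵢ(x) = Π_{j≠i} (x - xⱼ)/(xᵢ - xⱼ)

L_0(-0.6) = (-0.6 - 0)/(-1 - 0) = 0.600000
L_1(-0.6) = (-0.6 - (-1))/(0 - (-1)) = 0.400000

P(-0.6) = (-3)×L_0(-0.6) + 13×L_1(-0.6)
P(-0.6) = 3.400000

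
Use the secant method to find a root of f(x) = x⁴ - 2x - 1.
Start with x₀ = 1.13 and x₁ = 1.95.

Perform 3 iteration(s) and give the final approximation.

f(x) = x⁴ - 2x - 1
x₀ = 1.13, x₁ = 1.95

Secant formula: x_{n+1} = x_n - f(x_n)(x_n - x_{n-1})/(f(x_n) - f(x_{n-1}))

Iteration 1:
  f(1.130000) = -1.629526
  f(1.950000) = 9.559006
  x_2 = 1.950000 - 9.559006×(1.950000 - 1.130000)/(9.559006 - (-1.629526))
       = 1.249427
Iteration 2:
  f(1.950000) = 9.559006
  f(1.249427) = -1.061922
  x_3 = 1.249427 - (-1.061922)×(1.249427 - 1.950000)/(-1.061922 - 9.559006)
       = 1.319473
Iteration 3:
  f(1.249427) = -1.061922
  f(1.319473) = -0.607834
  x_4 = 1.319473 - (-0.607834)×(1.319473 - 1.249427)/(-0.607834 - (-1.061922))
       = 1.413235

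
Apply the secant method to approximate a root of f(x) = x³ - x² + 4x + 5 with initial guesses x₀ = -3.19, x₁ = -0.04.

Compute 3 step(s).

f(x) = x³ - x² + 4x + 5
x₀ = -3.19, x₁ = -0.04

Secant formula: x_{n+1} = x_n - f(x_n)(x_n - x_{n-1})/(f(x_n) - f(x_{n-1}))

Iteration 1:
  f(-3.190000) = -50.397859
  f(-0.040000) = 4.838336
  x_2 = -0.040000 - 4.838336×(-0.040000 - (-3.190000))/(4.838336 - (-50.397859))
       = -0.315920
Iteration 2:
  f(-0.040000) = 4.838336
  f(-0.315920) = 3.604985
  x_3 = -0.315920 - 3.604985×(-0.315920 - (-0.040000))/(3.604985 - 4.838336)
       = -1.122411
Iteration 3:
  f(-0.315920) = 3.604985
  f(-1.122411) = -2.163471
  x_4 = -1.122411 - (-2.163471)×(-1.122411 - (-0.315920))/(-2.163471 - 3.604985)
       = -0.819935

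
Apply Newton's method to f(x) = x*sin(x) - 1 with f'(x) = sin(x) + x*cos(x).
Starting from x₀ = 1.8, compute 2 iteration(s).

f(x) = x*sin(x) - 1
f'(x) = sin(x) + x*cos(x)
x₀ = 1.8

Newton-Raphson formula: x_{n+1} = x_n - f(x_n)/f'(x_n)

Iteration 1:
  f(1.800000) = 0.752926
  f'(1.800000) = 0.564884
  x_1 = 1.800000 - 0.752926/0.564884 = 0.467114
Iteration 2:
  f(0.467114) = -0.789653
  f'(0.467114) = 0.867384
  x_2 = 0.467114 - (-0.789653)/0.867384 = 1.377499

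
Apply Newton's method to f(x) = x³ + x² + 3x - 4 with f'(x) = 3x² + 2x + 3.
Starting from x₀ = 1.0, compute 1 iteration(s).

f(x) = x³ + x² + 3x - 4
f'(x) = 3x² + 2x + 3
x₀ = 1.0

Newton-Raphson formula: x_{n+1} = x_n - f(x_n)/f'(x_n)

Iteration 1:
  f(1.000000) = 1.000000
  f'(1.000000) = 8.000000
  x_1 = 1.000000 - 1.000000/8.000000 = 0.875000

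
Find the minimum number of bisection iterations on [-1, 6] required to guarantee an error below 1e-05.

We need (b-a)/2^n ≤ 1e-05
(6 - (-1))/2^n ≤ 1e-05
7/2^n ≤ 1e-05
2^n ≥ 700000
n ≥ log₂(700000) = 19.42
n ≥ 20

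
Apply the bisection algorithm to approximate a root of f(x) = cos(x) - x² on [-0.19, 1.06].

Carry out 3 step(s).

f(x) = cos(x) - x²
Initial interval: [-0.19, 1.06]

Iteration 1:
  c_1 = (-0.190000 + 1.060000)/2 = 0.435000
  f(c_1) = f(0.435000) = 0.717645
  f(a) × f(c) ≥ 0, new interval: [0.435000, 1.060000]
Iteration 2:
  c_2 = (0.435000 + 1.060000)/2 = 0.747500
  f(c_2) = f(0.747500) = 0.174634
  f(a) × f(c) ≥ 0, new interval: [0.747500, 1.060000]
Iteration 3:
  c_3 = (0.747500 + 1.060000)/2 = 0.903750
  f(c_3) = f(0.903750) = -0.198096
  f(a) × f(c) < 0, new interval: [0.747500, 0.903750]

After 3 iteration(s), the approximation is c_3 = 0.903750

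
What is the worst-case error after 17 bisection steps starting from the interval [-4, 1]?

Bisection error bound: |error| ≤ (b-a)/2^n
|error| ≤ (1 - (-4))/2^17 = 5/2^17
|error| ≤ 0.0000381470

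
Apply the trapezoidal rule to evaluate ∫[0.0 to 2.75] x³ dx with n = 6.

f(x) = x³
a = 0.0, b = 2.75, n = 6
h = (b - a)/n = 0.458333

Trapezoidal rule: (h/2)[f(x₀) + 2f(x₁) + 2f(x₂) + ... + f(xₙ)]

x_0 = 0.0000, f(x_0) = 0.000000, coefficient = 1
x_1 = 0.4583, f(x_1) = 0.096282, coefficient = 2
x_2 = 0.9167, f(x_2) = 0.770255, coefficient = 2
x_3 = 1.3750, f(x_3) = 2.599609, coefficient = 2
x_4 = 1.8333, f(x_4) = 6.162037, coefficient = 2
x_5 = 2.2917, f(x_5) = 12.035229, coefficient = 2
x_6 = 2.7500, f(x_6) = 20.796875, coefficient = 1

I ≈ (0.458333/2) × 64.123698 = 14.695014
Exact value: 14.297852
Error: 0.397163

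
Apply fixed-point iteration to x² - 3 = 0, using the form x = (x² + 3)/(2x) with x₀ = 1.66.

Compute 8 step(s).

Equation: x² - 3 = 0
Fixed-point form: x = (x² + 3)/(2x)
x₀ = 1.66

x_1 = g(1.660000) = 1.733614
x_2 = g(1.733614) = 1.732052
x_3 = g(1.732052) = 1.732051
x_4 = g(1.732051) = 1.732051
x_5 = g(1.732051) = 1.732051
x_6 = g(1.732051) = 1.732051
x_7 = g(1.732051) = 1.732051
x_8 = g(1.732051) = 1.732051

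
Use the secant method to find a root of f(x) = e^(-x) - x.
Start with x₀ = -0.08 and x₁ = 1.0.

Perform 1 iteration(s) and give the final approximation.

f(x) = e^(-x) - x
x₀ = -0.08, x₁ = 1.0

Secant formula: x_{n+1} = x_n - f(x_n)(x_n - x_{n-1})/(f(x_n) - f(x_{n-1}))

Iteration 1:
  f(-0.080000) = 1.163287
  f(1.000000) = -0.632121
  x_2 = 1.000000 - (-0.632121)×(1.000000 - (-0.080000))/(-0.632121 - 1.163287)
       = 0.619758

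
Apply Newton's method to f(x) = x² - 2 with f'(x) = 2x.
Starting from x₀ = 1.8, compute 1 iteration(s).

f(x) = x² - 2
f'(x) = 2x
x₀ = 1.8

Newton-Raphson formula: x_{n+1} = x_n - f(x_n)/f'(x_n)

Iteration 1:
  f(1.800000) = 1.240000
  f'(1.800000) = 3.600000
  x_1 = 1.800000 - 1.240000/3.600000 = 1.455556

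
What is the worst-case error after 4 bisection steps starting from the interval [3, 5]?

Bisection error bound: |error| ≤ (b-a)/2^n
|error| ≤ (5 - 3)/2^4 = 2/2^4
|error| ≤ 0.1250000000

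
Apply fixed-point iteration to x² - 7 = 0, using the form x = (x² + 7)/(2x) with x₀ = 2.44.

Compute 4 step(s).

Equation: x² - 7 = 0
Fixed-point form: x = (x² + 7)/(2x)
x₀ = 2.44

x_1 = g(2.440000) = 2.654426
x_2 = g(2.654426) = 2.645765
x_3 = g(2.645765) = 2.645751
x_4 = g(2.645751) = 2.645751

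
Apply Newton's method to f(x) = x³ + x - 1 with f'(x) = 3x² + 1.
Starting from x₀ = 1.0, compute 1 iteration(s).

f(x) = x³ + x - 1
f'(x) = 3x² + 1
x₀ = 1.0

Newton-Raphson formula: x_{n+1} = x_n - f(x_n)/f'(x_n)

Iteration 1:
  f(1.000000) = 1.000000
  f'(1.000000) = 4.000000
  x_1 = 1.000000 - 1.000000/4.000000 = 0.750000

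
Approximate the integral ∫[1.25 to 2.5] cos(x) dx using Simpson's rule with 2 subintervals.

f(x) = cos(x)
a = 1.25, b = 2.5, n = 2
h = (b - a)/n = 0.625000

Simpson's rule: (h/3)[f(x₀) + 4f(x₁) + 2f(x₂) + ... + f(xₙ)]

x_0 = 1.2500, f(x_0) = 0.315322, coefficient = 1
x_1 = 1.8750, f(x_1) = -0.299534, coefficient = 4
x_2 = 2.5000, f(x_2) = -0.801144, coefficient = 1

I ≈ (0.625000/3) × -1.683955 = -0.350824
Exact value: -0.350512
Error: 0.000312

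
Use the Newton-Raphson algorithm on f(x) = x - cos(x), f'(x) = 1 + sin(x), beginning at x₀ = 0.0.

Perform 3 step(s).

f(x) = x - cos(x)
f'(x) = 1 + sin(x)
x₀ = 0.0

Newton-Raphson formula: x_{n+1} = x_n - f(x_n)/f'(x_n)

Iteration 1:
  f(0.000000) = -1.000000
  f'(0.000000) = 1.000000
  x_1 = 0.000000 - (-1.000000)/1.000000 = 1.000000
Iteration 2:
  f(1.000000) = 0.459698
  f'(1.000000) = 1.841471
  x_2 = 1.000000 - 0.459698/1.841471 = 0.750364
Iteration 3:
  f(0.750364) = 0.018923
  f'(0.750364) = 1.681905
  x_3 = 0.750364 - 0.018923/1.681905 = 0.739113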